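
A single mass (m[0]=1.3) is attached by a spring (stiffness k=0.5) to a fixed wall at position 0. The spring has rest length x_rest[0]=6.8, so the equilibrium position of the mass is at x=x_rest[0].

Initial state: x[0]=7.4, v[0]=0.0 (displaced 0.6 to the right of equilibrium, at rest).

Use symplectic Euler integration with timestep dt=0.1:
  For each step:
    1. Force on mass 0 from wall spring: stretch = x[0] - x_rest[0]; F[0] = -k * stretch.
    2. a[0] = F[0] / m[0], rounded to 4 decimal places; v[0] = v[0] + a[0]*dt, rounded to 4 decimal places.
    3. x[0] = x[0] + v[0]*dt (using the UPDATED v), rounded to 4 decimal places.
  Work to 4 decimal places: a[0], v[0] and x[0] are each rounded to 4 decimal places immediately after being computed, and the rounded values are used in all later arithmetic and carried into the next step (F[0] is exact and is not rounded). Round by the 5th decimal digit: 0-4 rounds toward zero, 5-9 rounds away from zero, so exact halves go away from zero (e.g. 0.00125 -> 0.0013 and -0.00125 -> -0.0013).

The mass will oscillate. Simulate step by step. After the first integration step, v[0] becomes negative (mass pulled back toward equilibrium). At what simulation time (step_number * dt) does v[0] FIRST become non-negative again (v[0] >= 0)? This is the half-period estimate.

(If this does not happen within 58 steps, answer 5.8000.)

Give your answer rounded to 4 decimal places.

Step 0: x=[7.4000] v=[0.0000]
Step 1: x=[7.3977] v=[-0.0231]
Step 2: x=[7.3931] v=[-0.0461]
Step 3: x=[7.3862] v=[-0.0689]
Step 4: x=[7.3771] v=[-0.0915]
Step 5: x=[7.3657] v=[-0.1137]
Step 6: x=[7.3522] v=[-0.1355]
Step 7: x=[7.3365] v=[-0.1567]
Step 8: x=[7.3188] v=[-0.1773]
Step 9: x=[7.2991] v=[-0.1973]
Step 10: x=[7.2775] v=[-0.2165]
Step 11: x=[7.2540] v=[-0.2349]
Step 12: x=[7.2288] v=[-0.2524]
Step 13: x=[7.2019] v=[-0.2689]
Step 14: x=[7.1735] v=[-0.2844]
Step 15: x=[7.1436] v=[-0.2988]
Step 16: x=[7.1124] v=[-0.3120]
Step 17: x=[7.0800] v=[-0.3240]
Step 18: x=[7.0465] v=[-0.3348]
Step 19: x=[7.0121] v=[-0.3443]
Step 20: x=[6.9769] v=[-0.3525]
Step 21: x=[6.9410] v=[-0.3593]
Step 22: x=[6.9045] v=[-0.3647]
Step 23: x=[6.8676] v=[-0.3687]
Step 24: x=[6.8305] v=[-0.3713]
Step 25: x=[6.7933] v=[-0.3725]
Step 26: x=[6.7561] v=[-0.3722]
Step 27: x=[6.7191] v=[-0.3705]
Step 28: x=[6.6824] v=[-0.3674]
Step 29: x=[6.6461] v=[-0.3629]
Step 30: x=[6.6104] v=[-0.3570]
Step 31: x=[6.5754] v=[-0.3497]
Step 32: x=[6.5413] v=[-0.3411]
Step 33: x=[6.5082] v=[-0.3312]
Step 34: x=[6.4762] v=[-0.3200]
Step 35: x=[6.4454] v=[-0.3076]
Step 36: x=[6.4160] v=[-0.2940]
Step 37: x=[6.3881] v=[-0.2792]
Step 38: x=[6.3618] v=[-0.2634]
Step 39: x=[6.3371] v=[-0.2466]
Step 40: x=[6.3142] v=[-0.2288]
Step 41: x=[6.2932] v=[-0.2101]
Step 42: x=[6.2741] v=[-0.1906]
Step 43: x=[6.2571] v=[-0.1704]
Step 44: x=[6.2422] v=[-0.1495]
Step 45: x=[6.2294] v=[-0.1281]
Step 46: x=[6.2188] v=[-0.1062]
Step 47: x=[6.2104] v=[-0.0839]
Step 48: x=[6.2043] v=[-0.0612]
Step 49: x=[6.2005] v=[-0.0383]
Step 50: x=[6.1990] v=[-0.0152]
Step 51: x=[6.1998] v=[0.0079]
First v>=0 after going negative at step 51, time=5.1000

Answer: 5.1000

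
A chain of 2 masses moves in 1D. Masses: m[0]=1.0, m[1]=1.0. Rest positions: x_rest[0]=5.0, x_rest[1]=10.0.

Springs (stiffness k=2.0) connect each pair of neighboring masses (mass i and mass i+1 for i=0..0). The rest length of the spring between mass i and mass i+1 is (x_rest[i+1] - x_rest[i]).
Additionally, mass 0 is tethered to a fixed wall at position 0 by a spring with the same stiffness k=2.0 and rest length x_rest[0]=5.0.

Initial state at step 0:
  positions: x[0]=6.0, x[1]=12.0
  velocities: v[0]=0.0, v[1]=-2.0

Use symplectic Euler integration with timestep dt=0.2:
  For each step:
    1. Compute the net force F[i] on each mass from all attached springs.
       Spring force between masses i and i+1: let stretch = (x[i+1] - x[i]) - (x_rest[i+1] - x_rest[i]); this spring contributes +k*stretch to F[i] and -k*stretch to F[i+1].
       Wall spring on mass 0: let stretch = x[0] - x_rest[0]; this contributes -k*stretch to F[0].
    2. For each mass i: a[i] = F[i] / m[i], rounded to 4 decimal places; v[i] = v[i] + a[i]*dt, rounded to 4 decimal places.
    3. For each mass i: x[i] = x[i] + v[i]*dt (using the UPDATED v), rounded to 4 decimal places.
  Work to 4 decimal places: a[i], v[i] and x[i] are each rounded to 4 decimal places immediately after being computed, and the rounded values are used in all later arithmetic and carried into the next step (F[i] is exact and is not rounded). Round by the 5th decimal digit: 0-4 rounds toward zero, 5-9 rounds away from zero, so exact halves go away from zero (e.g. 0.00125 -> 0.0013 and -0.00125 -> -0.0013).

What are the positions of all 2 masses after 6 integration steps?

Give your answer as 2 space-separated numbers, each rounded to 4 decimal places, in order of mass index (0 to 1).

Answer: 4.9215 9.1588

Derivation:
Step 0: x=[6.0000 12.0000] v=[0.0000 -2.0000]
Step 1: x=[6.0000 11.5200] v=[0.0000 -2.4000]
Step 2: x=[5.9616 10.9984] v=[-0.1920 -2.6080]
Step 3: x=[5.8492 10.4739] v=[-0.5619 -2.6227]
Step 4: x=[5.6389 9.9794] v=[-1.0517 -2.4726]
Step 5: x=[5.3247 9.5376] v=[-1.5711 -2.2088]
Step 6: x=[4.9215 9.1588] v=[-2.0158 -1.8940]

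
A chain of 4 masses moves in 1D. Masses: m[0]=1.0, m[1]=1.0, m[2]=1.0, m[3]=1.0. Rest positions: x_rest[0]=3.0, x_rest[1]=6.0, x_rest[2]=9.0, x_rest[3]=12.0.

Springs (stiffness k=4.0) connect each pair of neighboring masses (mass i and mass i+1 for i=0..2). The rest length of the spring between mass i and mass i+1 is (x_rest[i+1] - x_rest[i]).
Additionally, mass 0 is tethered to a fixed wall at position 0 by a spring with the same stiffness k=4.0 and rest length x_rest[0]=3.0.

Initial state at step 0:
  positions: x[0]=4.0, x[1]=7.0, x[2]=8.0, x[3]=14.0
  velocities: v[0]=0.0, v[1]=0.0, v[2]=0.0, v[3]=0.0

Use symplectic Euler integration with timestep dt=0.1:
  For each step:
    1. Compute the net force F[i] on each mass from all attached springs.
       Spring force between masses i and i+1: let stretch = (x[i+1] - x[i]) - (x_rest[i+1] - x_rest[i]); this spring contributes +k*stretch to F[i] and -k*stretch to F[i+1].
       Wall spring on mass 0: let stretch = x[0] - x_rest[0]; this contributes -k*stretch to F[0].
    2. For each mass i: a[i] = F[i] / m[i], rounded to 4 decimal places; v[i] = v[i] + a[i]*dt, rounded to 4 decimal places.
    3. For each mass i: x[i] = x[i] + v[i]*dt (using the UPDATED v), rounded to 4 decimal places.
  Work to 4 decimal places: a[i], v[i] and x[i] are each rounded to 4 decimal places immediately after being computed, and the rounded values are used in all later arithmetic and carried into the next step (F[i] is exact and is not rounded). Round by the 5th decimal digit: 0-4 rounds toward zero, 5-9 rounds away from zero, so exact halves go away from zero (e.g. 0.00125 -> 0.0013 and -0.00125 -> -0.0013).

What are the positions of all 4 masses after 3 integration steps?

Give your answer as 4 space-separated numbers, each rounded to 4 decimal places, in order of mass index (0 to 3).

Step 0: x=[4.0000 7.0000 8.0000 14.0000] v=[0.0000 0.0000 0.0000 0.0000]
Step 1: x=[3.9600 6.9200 8.2000 13.8800] v=[-0.4000 -0.8000 2.0000 -1.2000]
Step 2: x=[3.8800 6.7728 8.5760 13.6528] v=[-0.8000 -1.4720 3.7600 -2.2720]
Step 3: x=[3.7605 6.5820 9.0829 13.3425] v=[-1.1949 -1.9078 5.0694 -3.1027]

Answer: 3.7605 6.5820 9.0829 13.3425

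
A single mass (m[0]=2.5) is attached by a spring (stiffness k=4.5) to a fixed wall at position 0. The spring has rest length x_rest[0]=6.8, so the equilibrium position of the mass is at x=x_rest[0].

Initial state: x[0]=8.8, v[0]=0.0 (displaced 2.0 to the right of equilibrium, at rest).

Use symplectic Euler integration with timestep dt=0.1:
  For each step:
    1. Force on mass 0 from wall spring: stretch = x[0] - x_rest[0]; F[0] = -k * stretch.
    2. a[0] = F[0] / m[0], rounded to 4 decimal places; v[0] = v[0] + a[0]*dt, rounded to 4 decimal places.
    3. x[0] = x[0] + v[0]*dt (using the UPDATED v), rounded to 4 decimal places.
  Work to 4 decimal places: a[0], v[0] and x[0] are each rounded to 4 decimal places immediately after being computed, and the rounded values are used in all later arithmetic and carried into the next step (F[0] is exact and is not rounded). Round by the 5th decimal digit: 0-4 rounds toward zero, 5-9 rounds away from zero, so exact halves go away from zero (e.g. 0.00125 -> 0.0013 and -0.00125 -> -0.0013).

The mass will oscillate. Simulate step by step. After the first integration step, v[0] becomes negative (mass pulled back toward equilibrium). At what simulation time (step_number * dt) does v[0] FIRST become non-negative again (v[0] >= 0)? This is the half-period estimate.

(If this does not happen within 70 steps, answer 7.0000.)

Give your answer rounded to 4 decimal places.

Answer: 2.4000

Derivation:
Step 0: x=[8.8000] v=[0.0000]
Step 1: x=[8.7640] v=[-0.3600]
Step 2: x=[8.6927] v=[-0.7135]
Step 3: x=[8.5873] v=[-1.0542]
Step 4: x=[8.4497] v=[-1.3759]
Step 5: x=[8.2824] v=[-1.6729]
Step 6: x=[8.0884] v=[-1.9397]
Step 7: x=[7.8712] v=[-2.1716]
Step 8: x=[7.6348] v=[-2.3644]
Step 9: x=[7.3833] v=[-2.5147]
Step 10: x=[7.1213] v=[-2.6197]
Step 11: x=[6.8536] v=[-2.6775]
Step 12: x=[6.5849] v=[-2.6872]
Step 13: x=[6.3201] v=[-2.6485]
Step 14: x=[6.0639] v=[-2.5621]
Step 15: x=[5.8209] v=[-2.4296]
Step 16: x=[5.5956] v=[-2.2534]
Step 17: x=[5.3919] v=[-2.0366]
Step 18: x=[5.2136] v=[-1.7831]
Step 19: x=[5.0638] v=[-1.4976]
Step 20: x=[4.9453] v=[-1.1851]
Step 21: x=[4.8602] v=[-0.8513]
Step 22: x=[4.8100] v=[-0.5021]
Step 23: x=[4.7956] v=[-0.1439]
Step 24: x=[4.8173] v=[0.2169]
First v>=0 after going negative at step 24, time=2.4000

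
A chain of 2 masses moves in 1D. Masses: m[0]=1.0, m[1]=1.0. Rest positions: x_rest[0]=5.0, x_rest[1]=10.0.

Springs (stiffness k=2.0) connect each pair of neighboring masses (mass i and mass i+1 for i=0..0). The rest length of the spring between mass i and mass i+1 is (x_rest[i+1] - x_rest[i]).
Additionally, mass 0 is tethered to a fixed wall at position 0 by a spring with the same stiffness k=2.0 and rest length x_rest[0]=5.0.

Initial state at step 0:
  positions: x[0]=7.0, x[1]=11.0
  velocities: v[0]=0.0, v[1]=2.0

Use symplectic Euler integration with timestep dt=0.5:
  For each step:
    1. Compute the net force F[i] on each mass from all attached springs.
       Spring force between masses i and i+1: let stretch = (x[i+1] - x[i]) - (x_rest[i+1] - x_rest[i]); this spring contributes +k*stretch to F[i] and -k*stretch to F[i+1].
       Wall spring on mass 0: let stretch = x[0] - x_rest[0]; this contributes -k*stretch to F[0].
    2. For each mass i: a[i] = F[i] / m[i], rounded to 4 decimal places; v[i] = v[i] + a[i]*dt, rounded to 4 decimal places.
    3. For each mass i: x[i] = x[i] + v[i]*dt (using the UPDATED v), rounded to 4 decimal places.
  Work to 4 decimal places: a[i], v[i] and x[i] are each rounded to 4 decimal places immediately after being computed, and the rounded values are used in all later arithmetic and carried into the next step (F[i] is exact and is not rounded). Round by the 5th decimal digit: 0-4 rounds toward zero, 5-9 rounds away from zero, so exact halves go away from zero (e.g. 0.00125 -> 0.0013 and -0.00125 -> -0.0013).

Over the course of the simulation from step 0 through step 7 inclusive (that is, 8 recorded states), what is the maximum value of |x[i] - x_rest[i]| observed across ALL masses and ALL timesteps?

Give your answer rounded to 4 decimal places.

Step 0: x=[7.0000 11.0000] v=[0.0000 2.0000]
Step 1: x=[5.5000 12.5000] v=[-3.0000 3.0000]
Step 2: x=[4.7500 13.0000] v=[-1.5000 1.0000]
Step 3: x=[5.7500 11.8750] v=[2.0000 -2.2500]
Step 4: x=[6.9375 10.1875] v=[2.3750 -3.3750]
Step 5: x=[6.2813 9.3750] v=[-1.3125 -1.6250]
Step 6: x=[4.0313 9.5157] v=[-4.5001 0.2813]
Step 7: x=[2.5078 9.4142] v=[-3.0470 -0.2031]
Max displacement = 3.0000

Answer: 3.0000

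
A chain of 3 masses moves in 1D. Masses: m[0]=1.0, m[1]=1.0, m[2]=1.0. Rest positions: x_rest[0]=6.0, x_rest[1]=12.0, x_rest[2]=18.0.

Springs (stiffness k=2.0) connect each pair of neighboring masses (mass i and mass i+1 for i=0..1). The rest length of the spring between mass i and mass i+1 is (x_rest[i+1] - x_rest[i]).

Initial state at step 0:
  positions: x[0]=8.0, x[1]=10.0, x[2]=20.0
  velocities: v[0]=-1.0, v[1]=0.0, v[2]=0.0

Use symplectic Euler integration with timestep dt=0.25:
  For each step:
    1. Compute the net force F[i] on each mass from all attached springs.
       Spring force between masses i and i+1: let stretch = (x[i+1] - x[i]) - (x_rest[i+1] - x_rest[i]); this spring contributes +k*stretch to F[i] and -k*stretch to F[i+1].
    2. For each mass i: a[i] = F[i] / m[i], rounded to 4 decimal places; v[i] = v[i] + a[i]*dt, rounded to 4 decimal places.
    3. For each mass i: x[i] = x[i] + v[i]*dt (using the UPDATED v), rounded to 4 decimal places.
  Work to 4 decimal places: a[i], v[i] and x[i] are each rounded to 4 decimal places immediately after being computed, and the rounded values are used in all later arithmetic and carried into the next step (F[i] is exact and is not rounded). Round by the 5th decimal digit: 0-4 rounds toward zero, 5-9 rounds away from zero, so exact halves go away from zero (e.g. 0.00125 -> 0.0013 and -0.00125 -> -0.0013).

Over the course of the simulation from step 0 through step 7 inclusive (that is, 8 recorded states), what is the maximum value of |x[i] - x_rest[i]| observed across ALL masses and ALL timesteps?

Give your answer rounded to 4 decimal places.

Answer: 3.0601

Derivation:
Step 0: x=[8.0000 10.0000 20.0000] v=[-1.0000 0.0000 0.0000]
Step 1: x=[7.2500 11.0000 19.5000] v=[-3.0000 4.0000 -2.0000]
Step 2: x=[6.2188 12.5938 18.6875] v=[-4.1250 6.3750 -3.2500]
Step 3: x=[5.2344 14.1524 17.8633] v=[-3.9375 6.2344 -3.2969]
Step 4: x=[4.6148 15.0601 17.3252] v=[-2.4785 3.6309 -2.1524]
Step 5: x=[4.5508 14.9453 17.2540] v=[-0.2559 -0.4592 -0.2850]
Step 6: x=[5.0362 13.8198 17.6442] v=[1.9414 -4.5021 1.5607]
Step 7: x=[5.8695 12.0744 18.3063] v=[3.3332 -6.9817 2.6485]
Max displacement = 3.0601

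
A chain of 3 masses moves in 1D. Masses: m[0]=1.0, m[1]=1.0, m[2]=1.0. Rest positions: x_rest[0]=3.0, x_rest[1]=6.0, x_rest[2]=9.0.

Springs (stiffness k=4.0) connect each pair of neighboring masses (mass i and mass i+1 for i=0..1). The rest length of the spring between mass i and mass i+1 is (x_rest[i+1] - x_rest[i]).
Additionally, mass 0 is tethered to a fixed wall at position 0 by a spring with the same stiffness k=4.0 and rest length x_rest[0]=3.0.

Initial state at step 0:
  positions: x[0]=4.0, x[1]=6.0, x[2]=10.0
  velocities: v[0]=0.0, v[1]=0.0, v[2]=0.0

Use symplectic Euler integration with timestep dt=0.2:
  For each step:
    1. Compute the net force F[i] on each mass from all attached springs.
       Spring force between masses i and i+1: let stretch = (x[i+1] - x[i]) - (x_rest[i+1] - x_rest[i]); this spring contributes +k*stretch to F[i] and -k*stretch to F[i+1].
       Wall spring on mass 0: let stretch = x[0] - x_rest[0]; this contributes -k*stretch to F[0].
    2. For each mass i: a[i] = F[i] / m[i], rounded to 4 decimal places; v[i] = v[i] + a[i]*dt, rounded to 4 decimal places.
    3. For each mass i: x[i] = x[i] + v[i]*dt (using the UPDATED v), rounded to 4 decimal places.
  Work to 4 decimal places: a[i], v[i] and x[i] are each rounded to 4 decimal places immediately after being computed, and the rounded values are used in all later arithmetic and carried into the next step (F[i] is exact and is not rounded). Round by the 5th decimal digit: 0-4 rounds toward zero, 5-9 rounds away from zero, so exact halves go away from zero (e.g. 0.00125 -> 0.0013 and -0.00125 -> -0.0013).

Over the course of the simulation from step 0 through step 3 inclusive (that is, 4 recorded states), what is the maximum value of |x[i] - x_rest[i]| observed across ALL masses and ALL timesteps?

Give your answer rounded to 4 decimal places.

Step 0: x=[4.0000 6.0000 10.0000] v=[0.0000 0.0000 0.0000]
Step 1: x=[3.6800 6.3200 9.8400] v=[-1.6000 1.6000 -0.8000]
Step 2: x=[3.1936 6.7808 9.5968] v=[-2.4320 2.3040 -1.2160]
Step 3: x=[2.7702 7.1182 9.3830] v=[-2.1171 1.6870 -1.0688]
Max displacement = 1.1182

Answer: 1.1182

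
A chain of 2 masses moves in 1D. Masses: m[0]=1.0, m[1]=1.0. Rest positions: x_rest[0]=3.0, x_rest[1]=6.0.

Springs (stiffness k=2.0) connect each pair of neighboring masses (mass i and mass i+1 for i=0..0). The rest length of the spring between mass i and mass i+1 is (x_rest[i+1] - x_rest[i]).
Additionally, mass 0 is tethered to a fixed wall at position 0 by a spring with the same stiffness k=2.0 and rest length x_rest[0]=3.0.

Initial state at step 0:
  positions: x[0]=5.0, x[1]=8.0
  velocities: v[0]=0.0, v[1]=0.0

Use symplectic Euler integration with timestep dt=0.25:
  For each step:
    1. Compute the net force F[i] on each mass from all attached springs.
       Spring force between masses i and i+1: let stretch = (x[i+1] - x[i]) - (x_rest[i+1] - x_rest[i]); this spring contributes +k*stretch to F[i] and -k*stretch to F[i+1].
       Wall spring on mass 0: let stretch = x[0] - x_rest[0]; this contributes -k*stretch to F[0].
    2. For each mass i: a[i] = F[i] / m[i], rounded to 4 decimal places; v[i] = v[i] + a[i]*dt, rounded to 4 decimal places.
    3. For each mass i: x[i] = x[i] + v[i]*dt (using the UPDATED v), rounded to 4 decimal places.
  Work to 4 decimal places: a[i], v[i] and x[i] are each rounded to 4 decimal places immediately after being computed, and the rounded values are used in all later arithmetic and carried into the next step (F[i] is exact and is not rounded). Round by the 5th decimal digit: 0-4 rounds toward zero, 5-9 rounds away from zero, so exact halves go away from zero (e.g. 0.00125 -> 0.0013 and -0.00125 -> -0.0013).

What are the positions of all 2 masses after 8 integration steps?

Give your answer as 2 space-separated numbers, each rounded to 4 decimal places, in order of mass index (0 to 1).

Step 0: x=[5.0000 8.0000] v=[0.0000 0.0000]
Step 1: x=[4.7500 8.0000] v=[-1.0000 0.0000]
Step 2: x=[4.3125 7.9688] v=[-1.7500 -0.1250]
Step 3: x=[3.7930 7.8555] v=[-2.0781 -0.4532]
Step 4: x=[3.3072 7.6094] v=[-1.9434 -0.9845]
Step 5: x=[2.9457 7.2005] v=[-1.4459 -1.6356]
Step 6: x=[2.7479 6.6348] v=[-0.7914 -2.2630]
Step 7: x=[2.6924 5.9582] v=[-0.2219 -2.7065]
Step 8: x=[2.7086 5.2484] v=[0.0648 -2.8394]

Answer: 2.7086 5.2484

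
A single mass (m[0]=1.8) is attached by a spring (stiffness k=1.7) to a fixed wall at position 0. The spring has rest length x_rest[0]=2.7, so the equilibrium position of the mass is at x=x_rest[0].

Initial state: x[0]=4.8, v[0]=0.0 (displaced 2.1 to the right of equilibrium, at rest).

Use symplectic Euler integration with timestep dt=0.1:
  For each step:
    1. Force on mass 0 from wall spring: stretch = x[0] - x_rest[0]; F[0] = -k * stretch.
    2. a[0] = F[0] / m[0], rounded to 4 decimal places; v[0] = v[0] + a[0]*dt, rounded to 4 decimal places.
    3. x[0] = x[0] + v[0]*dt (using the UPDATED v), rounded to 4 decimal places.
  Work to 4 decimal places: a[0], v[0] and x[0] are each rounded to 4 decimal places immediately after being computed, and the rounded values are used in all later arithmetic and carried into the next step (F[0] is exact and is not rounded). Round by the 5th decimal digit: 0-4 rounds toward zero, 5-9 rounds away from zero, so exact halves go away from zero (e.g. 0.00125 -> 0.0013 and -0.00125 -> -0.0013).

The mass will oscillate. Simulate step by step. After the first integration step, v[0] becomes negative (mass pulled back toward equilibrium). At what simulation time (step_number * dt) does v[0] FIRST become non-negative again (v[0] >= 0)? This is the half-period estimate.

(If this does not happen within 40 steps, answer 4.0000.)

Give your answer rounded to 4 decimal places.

Answer: 3.3000

Derivation:
Step 0: x=[4.8000] v=[0.0000]
Step 1: x=[4.7802] v=[-0.1983]
Step 2: x=[4.7407] v=[-0.3948]
Step 3: x=[4.6820] v=[-0.5875]
Step 4: x=[4.6045] v=[-0.7747]
Step 5: x=[4.5090] v=[-0.9546]
Step 6: x=[4.3965] v=[-1.1255]
Step 7: x=[4.2679] v=[-1.2857]
Step 8: x=[4.1245] v=[-1.4338]
Step 9: x=[3.9677] v=[-1.5683]
Step 10: x=[3.7989] v=[-1.6880]
Step 11: x=[3.6197] v=[-1.7918]
Step 12: x=[3.4318] v=[-1.8787]
Step 13: x=[3.2370] v=[-1.9478]
Step 14: x=[3.0372] v=[-1.9985]
Step 15: x=[2.8342] v=[-2.0304]
Step 16: x=[2.6299] v=[-2.0431]
Step 17: x=[2.4263] v=[-2.0365]
Step 18: x=[2.2252] v=[-2.0107]
Step 19: x=[2.0286] v=[-1.9659]
Step 20: x=[1.8384] v=[-1.9025]
Step 21: x=[1.6563] v=[-1.8211]
Step 22: x=[1.4841] v=[-1.7225]
Step 23: x=[1.3233] v=[-1.6077]
Step 24: x=[1.1755] v=[-1.4777]
Step 25: x=[1.0421] v=[-1.3337]
Step 26: x=[0.9244] v=[-1.1771]
Step 27: x=[0.8235] v=[-1.0094]
Step 28: x=[0.7403] v=[-0.8322]
Step 29: x=[0.6756] v=[-0.6471]
Step 30: x=[0.6300] v=[-0.4559]
Step 31: x=[0.6040] v=[-0.2604]
Step 32: x=[0.5978] v=[-0.0624]
Step 33: x=[0.6114] v=[0.1361]
First v>=0 after going negative at step 33, time=3.3000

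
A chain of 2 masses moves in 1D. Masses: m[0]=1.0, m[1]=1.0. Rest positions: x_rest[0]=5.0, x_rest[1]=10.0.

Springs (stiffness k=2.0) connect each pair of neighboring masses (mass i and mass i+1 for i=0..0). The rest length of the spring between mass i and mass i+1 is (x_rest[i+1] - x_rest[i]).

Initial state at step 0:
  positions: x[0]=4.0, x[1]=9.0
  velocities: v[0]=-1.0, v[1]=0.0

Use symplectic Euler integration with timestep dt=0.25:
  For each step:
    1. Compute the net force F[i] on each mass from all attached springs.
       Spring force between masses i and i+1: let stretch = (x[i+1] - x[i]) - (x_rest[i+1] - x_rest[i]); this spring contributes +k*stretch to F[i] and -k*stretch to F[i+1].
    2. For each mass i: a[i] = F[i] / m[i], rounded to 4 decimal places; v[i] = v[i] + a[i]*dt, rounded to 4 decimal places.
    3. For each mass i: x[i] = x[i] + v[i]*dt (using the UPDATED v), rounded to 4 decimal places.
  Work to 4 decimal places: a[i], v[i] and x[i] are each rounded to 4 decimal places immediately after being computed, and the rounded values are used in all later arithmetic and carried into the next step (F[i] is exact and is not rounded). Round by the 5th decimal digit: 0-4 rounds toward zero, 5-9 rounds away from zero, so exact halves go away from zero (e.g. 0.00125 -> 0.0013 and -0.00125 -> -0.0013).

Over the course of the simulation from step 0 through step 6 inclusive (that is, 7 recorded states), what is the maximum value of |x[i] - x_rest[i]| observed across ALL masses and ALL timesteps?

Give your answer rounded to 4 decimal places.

Step 0: x=[4.0000 9.0000] v=[-1.0000 0.0000]
Step 1: x=[3.7500 9.0000] v=[-1.0000 0.0000]
Step 2: x=[3.5313 8.9688] v=[-0.8750 -0.1250]
Step 3: x=[3.3672 8.8829] v=[-0.6563 -0.3438]
Step 4: x=[3.2676 8.7325] v=[-0.3985 -0.6017]
Step 5: x=[3.2261 8.5240] v=[-0.1661 -0.8342]
Step 6: x=[3.2218 8.2782] v=[-0.0172 -0.9832]
Max displacement = 1.7782

Answer: 1.7782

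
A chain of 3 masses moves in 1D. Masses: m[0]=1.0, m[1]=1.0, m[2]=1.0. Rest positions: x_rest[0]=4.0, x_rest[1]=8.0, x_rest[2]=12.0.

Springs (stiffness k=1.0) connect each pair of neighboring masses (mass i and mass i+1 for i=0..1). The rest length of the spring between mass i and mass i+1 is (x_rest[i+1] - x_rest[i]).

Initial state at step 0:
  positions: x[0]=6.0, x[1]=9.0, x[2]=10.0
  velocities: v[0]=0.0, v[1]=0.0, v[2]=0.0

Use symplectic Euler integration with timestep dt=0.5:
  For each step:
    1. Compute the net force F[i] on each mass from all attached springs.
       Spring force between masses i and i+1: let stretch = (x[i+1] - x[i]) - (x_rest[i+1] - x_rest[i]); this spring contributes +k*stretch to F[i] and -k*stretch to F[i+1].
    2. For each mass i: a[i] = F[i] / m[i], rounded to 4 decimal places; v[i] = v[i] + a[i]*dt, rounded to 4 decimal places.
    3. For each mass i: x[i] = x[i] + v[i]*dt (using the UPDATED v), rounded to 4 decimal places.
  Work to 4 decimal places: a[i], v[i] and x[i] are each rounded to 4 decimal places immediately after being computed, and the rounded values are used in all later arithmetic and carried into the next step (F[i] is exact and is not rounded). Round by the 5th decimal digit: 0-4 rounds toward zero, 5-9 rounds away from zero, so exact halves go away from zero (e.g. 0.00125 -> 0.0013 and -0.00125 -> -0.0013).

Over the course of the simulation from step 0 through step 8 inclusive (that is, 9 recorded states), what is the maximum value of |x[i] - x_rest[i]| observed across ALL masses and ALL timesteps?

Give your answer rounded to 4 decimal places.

Step 0: x=[6.0000 9.0000 10.0000] v=[0.0000 0.0000 0.0000]
Step 1: x=[5.7500 8.5000 10.7500] v=[-0.5000 -1.0000 1.5000]
Step 2: x=[5.1875 7.8750 11.9375] v=[-1.1250 -1.2500 2.3750]
Step 3: x=[4.2969 7.5938 13.1094] v=[-1.7813 -0.5625 2.3438]
Step 4: x=[3.2305 7.8673 13.9024] v=[-2.1329 0.5469 1.5860]
Step 5: x=[2.3233 8.4904 14.1867] v=[-1.8145 1.2461 0.5685]
Step 6: x=[1.9578 8.9958 14.0469] v=[-0.7310 1.0107 -0.2797]
Step 7: x=[2.3518 9.0045 13.6443] v=[0.7880 0.0173 -0.8053]
Step 8: x=[3.4090 8.5099 13.0817] v=[2.1144 -0.9892 -1.1252]
Max displacement = 2.1867

Answer: 2.1867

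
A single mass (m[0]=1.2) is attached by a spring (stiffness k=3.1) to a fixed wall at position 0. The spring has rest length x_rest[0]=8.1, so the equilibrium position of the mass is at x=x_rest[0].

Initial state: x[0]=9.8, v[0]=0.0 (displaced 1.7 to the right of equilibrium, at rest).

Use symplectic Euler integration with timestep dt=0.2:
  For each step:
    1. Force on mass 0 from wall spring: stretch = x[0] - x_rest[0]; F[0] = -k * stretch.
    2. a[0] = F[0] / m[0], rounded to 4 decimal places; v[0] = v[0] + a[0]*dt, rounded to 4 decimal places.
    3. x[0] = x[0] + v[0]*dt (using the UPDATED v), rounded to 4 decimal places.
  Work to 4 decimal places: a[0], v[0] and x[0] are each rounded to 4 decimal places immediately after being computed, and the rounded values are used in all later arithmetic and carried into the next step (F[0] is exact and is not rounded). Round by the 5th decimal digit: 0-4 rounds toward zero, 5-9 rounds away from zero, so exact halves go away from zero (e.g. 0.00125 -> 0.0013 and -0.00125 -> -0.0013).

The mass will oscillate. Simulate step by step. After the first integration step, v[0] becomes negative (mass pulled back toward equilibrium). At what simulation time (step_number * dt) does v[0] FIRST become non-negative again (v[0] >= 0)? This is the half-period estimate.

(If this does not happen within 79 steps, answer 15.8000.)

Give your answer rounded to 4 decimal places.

Step 0: x=[9.8000] v=[0.0000]
Step 1: x=[9.6243] v=[-0.8783]
Step 2: x=[9.2911] v=[-1.6659]
Step 3: x=[8.8348] v=[-2.2813]
Step 4: x=[8.3026] v=[-2.6609]
Step 5: x=[7.7495] v=[-2.7656]
Step 6: x=[7.2326] v=[-2.5845]
Step 7: x=[6.8053] v=[-2.1363]
Step 8: x=[6.5118] v=[-1.4674]
Step 9: x=[6.3824] v=[-0.6468]
Step 10: x=[6.4305] v=[0.2406]
First v>=0 after going negative at step 10, time=2.0000

Answer: 2.0000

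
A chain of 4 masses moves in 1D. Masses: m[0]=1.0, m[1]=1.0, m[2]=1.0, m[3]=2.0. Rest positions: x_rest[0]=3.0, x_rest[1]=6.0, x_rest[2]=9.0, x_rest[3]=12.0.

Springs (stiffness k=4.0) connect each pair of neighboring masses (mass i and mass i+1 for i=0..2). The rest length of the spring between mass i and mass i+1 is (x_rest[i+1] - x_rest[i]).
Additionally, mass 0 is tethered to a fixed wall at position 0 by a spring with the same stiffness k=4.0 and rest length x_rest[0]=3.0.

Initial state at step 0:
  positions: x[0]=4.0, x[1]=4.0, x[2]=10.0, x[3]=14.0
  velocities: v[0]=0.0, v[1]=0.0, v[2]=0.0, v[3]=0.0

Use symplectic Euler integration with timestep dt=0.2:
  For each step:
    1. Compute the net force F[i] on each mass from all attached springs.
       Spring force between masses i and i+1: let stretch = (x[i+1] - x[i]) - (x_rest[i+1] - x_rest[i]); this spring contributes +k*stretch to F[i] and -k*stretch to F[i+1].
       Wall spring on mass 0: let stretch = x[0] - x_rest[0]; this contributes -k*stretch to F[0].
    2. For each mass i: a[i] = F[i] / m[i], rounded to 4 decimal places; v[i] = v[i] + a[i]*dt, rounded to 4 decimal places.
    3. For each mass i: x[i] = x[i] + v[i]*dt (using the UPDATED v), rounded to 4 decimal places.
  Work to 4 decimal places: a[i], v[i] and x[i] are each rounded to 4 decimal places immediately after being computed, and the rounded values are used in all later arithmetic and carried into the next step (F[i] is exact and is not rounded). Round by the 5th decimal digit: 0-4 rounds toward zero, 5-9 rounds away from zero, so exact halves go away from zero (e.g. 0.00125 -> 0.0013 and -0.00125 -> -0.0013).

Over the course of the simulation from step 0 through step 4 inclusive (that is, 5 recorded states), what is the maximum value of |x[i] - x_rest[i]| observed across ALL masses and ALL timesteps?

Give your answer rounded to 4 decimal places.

Answer: 2.2611

Derivation:
Step 0: x=[4.0000 4.0000 10.0000 14.0000] v=[0.0000 0.0000 0.0000 0.0000]
Step 1: x=[3.3600 4.9600 9.6800 13.9200] v=[-3.2000 4.8000 -1.6000 -0.4000]
Step 2: x=[2.4384 6.4192 9.2832 13.7408] v=[-4.6080 7.2960 -1.9840 -0.8960]
Step 3: x=[1.7636 7.6997 9.1414 13.4450] v=[-3.3741 6.4026 -0.7091 -1.4790]
Step 4: x=[1.7564 8.2611 9.4575 13.0449] v=[-0.0361 2.8071 1.5804 -2.0004]
Max displacement = 2.2611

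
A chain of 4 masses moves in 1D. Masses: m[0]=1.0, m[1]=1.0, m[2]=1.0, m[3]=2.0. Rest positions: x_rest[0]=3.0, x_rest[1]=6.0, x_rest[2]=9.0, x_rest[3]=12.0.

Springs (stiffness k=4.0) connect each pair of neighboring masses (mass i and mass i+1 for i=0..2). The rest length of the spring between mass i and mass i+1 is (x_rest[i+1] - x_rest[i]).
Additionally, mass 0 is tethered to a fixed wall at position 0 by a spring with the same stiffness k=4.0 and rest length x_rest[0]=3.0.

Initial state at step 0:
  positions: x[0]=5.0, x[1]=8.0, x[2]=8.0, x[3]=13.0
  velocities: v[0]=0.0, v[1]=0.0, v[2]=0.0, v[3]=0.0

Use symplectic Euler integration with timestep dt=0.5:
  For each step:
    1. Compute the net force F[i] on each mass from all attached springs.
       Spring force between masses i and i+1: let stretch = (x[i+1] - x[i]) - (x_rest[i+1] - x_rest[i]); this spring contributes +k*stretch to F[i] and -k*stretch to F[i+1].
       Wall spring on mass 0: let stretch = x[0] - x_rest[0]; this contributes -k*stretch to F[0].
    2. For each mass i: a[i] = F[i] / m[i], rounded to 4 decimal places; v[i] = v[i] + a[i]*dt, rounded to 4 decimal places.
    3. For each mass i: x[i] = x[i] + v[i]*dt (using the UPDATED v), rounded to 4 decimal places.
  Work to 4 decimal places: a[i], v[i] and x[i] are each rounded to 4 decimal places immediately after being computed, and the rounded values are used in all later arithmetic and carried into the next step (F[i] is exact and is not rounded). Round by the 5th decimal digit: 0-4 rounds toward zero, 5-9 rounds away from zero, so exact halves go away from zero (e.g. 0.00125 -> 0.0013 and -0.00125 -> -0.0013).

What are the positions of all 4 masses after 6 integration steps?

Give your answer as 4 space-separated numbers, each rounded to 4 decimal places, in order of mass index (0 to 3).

Step 0: x=[5.0000 8.0000 8.0000 13.0000] v=[0.0000 0.0000 0.0000 0.0000]
Step 1: x=[3.0000 5.0000 13.0000 12.0000] v=[-4.0000 -6.0000 10.0000 -2.0000]
Step 2: x=[0.0000 8.0000 9.0000 13.0000] v=[-6.0000 6.0000 -8.0000 2.0000]
Step 3: x=[5.0000 4.0000 8.0000 13.5000] v=[10.0000 -8.0000 -2.0000 1.0000]
Step 4: x=[4.0000 5.0000 8.5000 12.7500] v=[-2.0000 2.0000 1.0000 -1.5000]
Step 5: x=[0.0000 8.5000 9.7500 11.3750] v=[-8.0000 7.0000 2.5000 -2.7500]
Step 6: x=[4.5000 4.7500 11.3750 10.6875] v=[9.0000 -7.5000 3.2500 -1.3750]

Answer: 4.5000 4.7500 11.3750 10.6875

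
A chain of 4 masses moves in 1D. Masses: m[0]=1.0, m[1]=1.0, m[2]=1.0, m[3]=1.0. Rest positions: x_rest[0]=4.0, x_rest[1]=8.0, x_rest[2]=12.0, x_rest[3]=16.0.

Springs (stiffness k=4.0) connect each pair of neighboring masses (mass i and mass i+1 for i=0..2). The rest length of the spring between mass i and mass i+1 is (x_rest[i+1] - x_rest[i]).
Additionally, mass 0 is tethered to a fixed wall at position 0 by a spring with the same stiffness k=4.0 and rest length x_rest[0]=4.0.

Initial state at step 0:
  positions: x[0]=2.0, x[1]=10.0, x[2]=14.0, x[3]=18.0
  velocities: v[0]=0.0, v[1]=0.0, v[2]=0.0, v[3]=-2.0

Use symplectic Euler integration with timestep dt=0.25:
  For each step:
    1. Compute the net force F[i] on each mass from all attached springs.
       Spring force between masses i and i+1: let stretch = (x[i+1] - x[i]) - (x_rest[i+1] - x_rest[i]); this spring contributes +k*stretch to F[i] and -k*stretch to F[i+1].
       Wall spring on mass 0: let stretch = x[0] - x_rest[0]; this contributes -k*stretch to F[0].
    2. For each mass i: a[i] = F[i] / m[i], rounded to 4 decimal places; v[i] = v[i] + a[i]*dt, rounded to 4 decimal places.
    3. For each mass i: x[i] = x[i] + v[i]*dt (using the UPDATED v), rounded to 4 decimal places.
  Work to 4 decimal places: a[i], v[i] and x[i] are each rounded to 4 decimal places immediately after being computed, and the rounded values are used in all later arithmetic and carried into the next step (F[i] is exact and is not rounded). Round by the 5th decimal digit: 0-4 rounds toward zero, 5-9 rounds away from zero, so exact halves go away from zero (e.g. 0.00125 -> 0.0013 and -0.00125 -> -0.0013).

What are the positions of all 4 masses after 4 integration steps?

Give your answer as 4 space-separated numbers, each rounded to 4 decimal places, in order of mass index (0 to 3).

Step 0: x=[2.0000 10.0000 14.0000 18.0000] v=[0.0000 0.0000 0.0000 -2.0000]
Step 1: x=[3.5000 9.0000 14.0000 17.5000] v=[6.0000 -4.0000 0.0000 -2.0000]
Step 2: x=[5.5000 7.8750 13.6250 17.1250] v=[8.0000 -4.5000 -1.5000 -1.5000]
Step 3: x=[6.7188 7.5938 12.6875 16.8750] v=[4.8750 -1.1250 -3.7500 -1.0000]
Step 4: x=[6.4766 8.3672 11.5235 16.5781] v=[-0.9688 3.0937 -4.6562 -1.1875]

Answer: 6.4766 8.3672 11.5235 16.5781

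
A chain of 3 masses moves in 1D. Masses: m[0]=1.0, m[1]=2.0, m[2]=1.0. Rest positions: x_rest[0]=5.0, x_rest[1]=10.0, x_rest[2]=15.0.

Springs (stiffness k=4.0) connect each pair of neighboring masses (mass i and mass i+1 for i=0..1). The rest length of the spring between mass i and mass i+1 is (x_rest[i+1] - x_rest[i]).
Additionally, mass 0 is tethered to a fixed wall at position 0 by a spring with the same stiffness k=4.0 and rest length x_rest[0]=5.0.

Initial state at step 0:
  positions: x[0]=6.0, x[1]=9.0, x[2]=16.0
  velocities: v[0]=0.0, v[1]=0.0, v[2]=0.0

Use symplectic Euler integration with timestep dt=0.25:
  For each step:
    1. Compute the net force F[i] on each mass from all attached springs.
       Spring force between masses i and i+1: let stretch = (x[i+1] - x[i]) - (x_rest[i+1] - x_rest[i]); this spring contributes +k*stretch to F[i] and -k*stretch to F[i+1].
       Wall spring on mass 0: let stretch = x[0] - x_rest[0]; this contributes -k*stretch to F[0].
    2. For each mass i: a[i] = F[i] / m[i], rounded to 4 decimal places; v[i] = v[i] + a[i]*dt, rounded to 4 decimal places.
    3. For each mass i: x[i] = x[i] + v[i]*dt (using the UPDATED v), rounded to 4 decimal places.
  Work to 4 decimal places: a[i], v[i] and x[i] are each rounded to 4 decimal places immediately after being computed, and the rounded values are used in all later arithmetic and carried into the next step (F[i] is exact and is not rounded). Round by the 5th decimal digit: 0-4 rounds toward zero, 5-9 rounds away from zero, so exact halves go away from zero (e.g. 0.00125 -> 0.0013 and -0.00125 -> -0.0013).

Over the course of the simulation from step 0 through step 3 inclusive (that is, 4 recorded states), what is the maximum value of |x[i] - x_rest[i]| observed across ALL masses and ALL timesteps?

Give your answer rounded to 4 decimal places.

Answer: 1.3203

Derivation:
Step 0: x=[6.0000 9.0000 16.0000] v=[0.0000 0.0000 0.0000]
Step 1: x=[5.2500 9.5000 15.5000] v=[-3.0000 2.0000 -2.0000]
Step 2: x=[4.2500 10.2188 14.7500] v=[-4.0000 2.8750 -3.0000]
Step 3: x=[3.6797 10.7579 14.1172] v=[-2.2812 2.1562 -2.5312]
Max displacement = 1.3203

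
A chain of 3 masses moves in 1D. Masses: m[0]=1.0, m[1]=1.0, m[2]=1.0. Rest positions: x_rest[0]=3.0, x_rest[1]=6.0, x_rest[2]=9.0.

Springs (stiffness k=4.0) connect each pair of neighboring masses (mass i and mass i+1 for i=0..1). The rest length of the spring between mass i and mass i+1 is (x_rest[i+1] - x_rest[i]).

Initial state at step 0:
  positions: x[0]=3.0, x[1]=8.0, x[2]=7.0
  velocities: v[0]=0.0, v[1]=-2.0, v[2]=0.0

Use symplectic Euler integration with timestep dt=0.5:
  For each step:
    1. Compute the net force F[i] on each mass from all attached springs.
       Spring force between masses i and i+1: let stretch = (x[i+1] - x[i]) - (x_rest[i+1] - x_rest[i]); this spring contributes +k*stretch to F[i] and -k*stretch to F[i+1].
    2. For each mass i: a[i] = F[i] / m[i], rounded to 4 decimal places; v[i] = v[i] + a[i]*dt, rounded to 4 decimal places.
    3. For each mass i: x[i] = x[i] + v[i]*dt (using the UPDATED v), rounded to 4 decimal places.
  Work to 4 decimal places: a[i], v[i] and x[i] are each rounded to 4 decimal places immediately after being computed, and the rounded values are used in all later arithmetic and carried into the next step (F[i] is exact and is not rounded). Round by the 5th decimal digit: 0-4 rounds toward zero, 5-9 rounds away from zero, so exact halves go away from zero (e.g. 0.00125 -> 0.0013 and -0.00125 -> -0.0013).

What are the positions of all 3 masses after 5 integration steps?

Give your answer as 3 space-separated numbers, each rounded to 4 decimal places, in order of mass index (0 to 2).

Step 0: x=[3.0000 8.0000 7.0000] v=[0.0000 -2.0000 0.0000]
Step 1: x=[5.0000 1.0000 11.0000] v=[4.0000 -14.0000 8.0000]
Step 2: x=[0.0000 8.0000 8.0000] v=[-10.0000 14.0000 -6.0000]
Step 3: x=[0.0000 7.0000 8.0000] v=[0.0000 -2.0000 0.0000]
Step 4: x=[4.0000 0.0000 10.0000] v=[8.0000 -14.0000 4.0000]
Step 5: x=[1.0000 7.0000 5.0000] v=[-6.0000 14.0000 -10.0000]

Answer: 1.0000 7.0000 5.0000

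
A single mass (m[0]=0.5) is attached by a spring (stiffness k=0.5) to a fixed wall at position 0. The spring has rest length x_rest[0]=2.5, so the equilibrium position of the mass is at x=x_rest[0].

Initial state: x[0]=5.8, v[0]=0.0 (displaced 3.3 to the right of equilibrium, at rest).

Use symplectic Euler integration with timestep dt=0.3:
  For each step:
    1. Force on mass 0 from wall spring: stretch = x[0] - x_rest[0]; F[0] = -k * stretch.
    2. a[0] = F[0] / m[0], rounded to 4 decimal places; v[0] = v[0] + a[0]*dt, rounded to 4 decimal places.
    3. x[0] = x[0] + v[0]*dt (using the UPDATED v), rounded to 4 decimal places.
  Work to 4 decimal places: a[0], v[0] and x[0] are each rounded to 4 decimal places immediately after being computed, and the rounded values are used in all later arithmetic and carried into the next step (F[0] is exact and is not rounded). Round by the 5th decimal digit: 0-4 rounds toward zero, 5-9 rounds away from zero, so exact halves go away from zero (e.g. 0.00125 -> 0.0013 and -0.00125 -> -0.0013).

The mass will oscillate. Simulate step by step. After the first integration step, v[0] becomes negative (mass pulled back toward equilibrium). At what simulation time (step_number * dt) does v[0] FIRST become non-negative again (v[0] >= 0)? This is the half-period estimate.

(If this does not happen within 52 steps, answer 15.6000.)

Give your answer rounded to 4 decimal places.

Step 0: x=[5.8000] v=[0.0000]
Step 1: x=[5.5030] v=[-0.9900]
Step 2: x=[4.9357] v=[-1.8909]
Step 3: x=[4.1492] v=[-2.6216]
Step 4: x=[3.2143] v=[-3.1164]
Step 5: x=[2.2151] v=[-3.3307]
Step 6: x=[1.2415] v=[-3.2452]
Step 7: x=[0.3812] v=[-2.8677]
Step 8: x=[-0.2884] v=[-2.2321]
Step 9: x=[-0.7071] v=[-1.3956]
Step 10: x=[-0.8372] v=[-0.4335]
Step 11: x=[-0.6669] v=[0.5677]
First v>=0 after going negative at step 11, time=3.3000

Answer: 3.3000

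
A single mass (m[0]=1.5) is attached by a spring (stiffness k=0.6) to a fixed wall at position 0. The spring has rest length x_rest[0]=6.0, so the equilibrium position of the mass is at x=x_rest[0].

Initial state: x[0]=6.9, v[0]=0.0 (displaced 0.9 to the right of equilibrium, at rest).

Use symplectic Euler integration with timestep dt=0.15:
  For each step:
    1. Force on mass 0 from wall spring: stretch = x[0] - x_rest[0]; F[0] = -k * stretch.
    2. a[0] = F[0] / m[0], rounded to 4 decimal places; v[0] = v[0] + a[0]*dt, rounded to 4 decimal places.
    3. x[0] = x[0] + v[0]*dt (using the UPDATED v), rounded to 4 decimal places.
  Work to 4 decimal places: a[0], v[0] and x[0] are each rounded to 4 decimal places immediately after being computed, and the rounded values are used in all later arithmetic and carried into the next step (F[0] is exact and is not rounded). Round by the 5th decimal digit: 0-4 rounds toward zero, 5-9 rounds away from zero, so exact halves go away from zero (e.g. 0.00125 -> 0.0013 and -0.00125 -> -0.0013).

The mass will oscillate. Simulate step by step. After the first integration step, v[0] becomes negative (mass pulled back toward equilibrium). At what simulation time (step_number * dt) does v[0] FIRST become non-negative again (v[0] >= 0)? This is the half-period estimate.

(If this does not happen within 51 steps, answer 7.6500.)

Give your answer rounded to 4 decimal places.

Step 0: x=[6.9000] v=[0.0000]
Step 1: x=[6.8919] v=[-0.0540]
Step 2: x=[6.8758] v=[-0.1075]
Step 3: x=[6.8518] v=[-0.1600]
Step 4: x=[6.8201] v=[-0.2111]
Step 5: x=[6.7811] v=[-0.2603]
Step 6: x=[6.7350] v=[-0.3072]
Step 7: x=[6.6823] v=[-0.3513]
Step 8: x=[6.6235] v=[-0.3922]
Step 9: x=[6.5591] v=[-0.4296]
Step 10: x=[6.4896] v=[-0.4631]
Step 11: x=[6.4157] v=[-0.4925]
Step 12: x=[6.3381] v=[-0.5174]
Step 13: x=[6.2574] v=[-0.5377]
Step 14: x=[6.1744] v=[-0.5532]
Step 15: x=[6.0898] v=[-0.5637]
Step 16: x=[6.0044] v=[-0.5691]
Step 17: x=[5.9190] v=[-0.5694]
Step 18: x=[5.8343] v=[-0.5645]
Step 19: x=[5.7511] v=[-0.5546]
Step 20: x=[5.6701] v=[-0.5397]
Step 21: x=[5.5921] v=[-0.5199]
Step 22: x=[5.5178] v=[-0.4954]
Step 23: x=[5.4478] v=[-0.4665]
Step 24: x=[5.3828] v=[-0.4334]
Step 25: x=[5.3233] v=[-0.3964]
Step 26: x=[5.2699] v=[-0.3558]
Step 27: x=[5.2231] v=[-0.3120]
Step 28: x=[5.1833] v=[-0.2654]
Step 29: x=[5.1508] v=[-0.2164]
Step 30: x=[5.1260] v=[-0.1654]
Step 31: x=[5.1091] v=[-0.1130]
Step 32: x=[5.1002] v=[-0.0595]
Step 33: x=[5.0994] v=[-0.0055]
Step 34: x=[5.1067] v=[0.0485]
First v>=0 after going negative at step 34, time=5.1000

Answer: 5.1000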